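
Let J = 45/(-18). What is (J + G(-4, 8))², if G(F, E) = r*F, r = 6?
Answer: 2809/4 ≈ 702.25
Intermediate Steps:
J = -5/2 (J = 45*(-1/18) = -5/2 ≈ -2.5000)
G(F, E) = 6*F
(J + G(-4, 8))² = (-5/2 + 6*(-4))² = (-5/2 - 24)² = (-53/2)² = 2809/4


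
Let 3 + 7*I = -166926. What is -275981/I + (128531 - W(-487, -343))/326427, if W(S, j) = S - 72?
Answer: 31055353039/2594768223 ≈ 11.968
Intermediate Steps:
I = -23847 (I = -3/7 + (⅐)*(-166926) = -3/7 - 166926/7 = -23847)
W(S, j) = -72 + S
-275981/I + (128531 - W(-487, -343))/326427 = -275981/(-23847) + (128531 - (-72 - 487))/326427 = -275981*(-1/23847) + (128531 - 1*(-559))*(1/326427) = 275981/23847 + (128531 + 559)*(1/326427) = 275981/23847 + 129090*(1/326427) = 275981/23847 + 43030/108809 = 31055353039/2594768223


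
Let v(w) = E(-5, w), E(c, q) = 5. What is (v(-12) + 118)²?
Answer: 15129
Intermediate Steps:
v(w) = 5
(v(-12) + 118)² = (5 + 118)² = 123² = 15129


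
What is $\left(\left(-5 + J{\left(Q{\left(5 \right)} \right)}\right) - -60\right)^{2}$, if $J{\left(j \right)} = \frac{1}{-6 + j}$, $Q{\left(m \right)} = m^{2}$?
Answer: $\frac{1094116}{361} \approx 3030.8$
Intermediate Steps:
$\left(\left(-5 + J{\left(Q{\left(5 \right)} \right)}\right) - -60\right)^{2} = \left(\left(-5 + \frac{1}{-6 + 5^{2}}\right) - -60\right)^{2} = \left(\left(-5 + \frac{1}{-6 + 25}\right) + \left(-18 + 78\right)\right)^{2} = \left(\left(-5 + \frac{1}{19}\right) + 60\right)^{2} = \left(- \frac{94}{19} + 60\right)^{2} = \left(\frac{1046}{19}\right)^{2} = \frac{1094116}{361}$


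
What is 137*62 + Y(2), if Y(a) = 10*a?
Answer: 8514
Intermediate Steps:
137*62 + Y(2) = 137*62 + 10*2 = 8494 + 20 = 8514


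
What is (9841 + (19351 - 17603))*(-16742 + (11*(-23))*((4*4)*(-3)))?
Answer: -53286222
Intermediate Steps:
(9841 + (19351 - 17603))*(-16742 + (11*(-23))*((4*4)*(-3))) = (9841 + 1748)*(-16742 - 4048*(-3)) = 11589*(-16742 - 253*(-48)) = 11589*(-16742 + 12144) = 11589*(-4598) = -53286222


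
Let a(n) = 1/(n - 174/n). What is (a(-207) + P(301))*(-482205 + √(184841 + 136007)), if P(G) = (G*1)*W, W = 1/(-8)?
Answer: 412987076157/22760 - 4282277*√20053/28450 ≈ 1.8124e+7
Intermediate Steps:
W = -⅛ ≈ -0.12500
P(G) = -G/8 (P(G) = (G*1)*(-⅛) = G*(-⅛) = -G/8)
(a(-207) + P(301))*(-482205 + √(184841 + 136007)) = (-207/(-174 + (-207)²) - ⅛*301)*(-482205 + √(184841 + 136007)) = (-207/(-174 + 42849) - 301/8)*(-482205 + √320848) = (-207/42675 - 301/8)*(-482205 + 4*√20053) = (-207*1/42675 - 301/8)*(-482205 + 4*√20053) = (-69/14225 - 301/8)*(-482205 + 4*√20053) = -4282277*(-482205 + 4*√20053)/113800 = 412987076157/22760 - 4282277*√20053/28450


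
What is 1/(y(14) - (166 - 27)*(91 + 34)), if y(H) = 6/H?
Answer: -7/121622 ≈ -5.7555e-5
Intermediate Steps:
1/(y(14) - (166 - 27)*(91 + 34)) = 1/(6/14 - (166 - 27)*(91 + 34)) = 1/(6*(1/14) - 139*125) = 1/(3/7 - 1*17375) = 1/(3/7 - 17375) = 1/(-121622/7) = -7/121622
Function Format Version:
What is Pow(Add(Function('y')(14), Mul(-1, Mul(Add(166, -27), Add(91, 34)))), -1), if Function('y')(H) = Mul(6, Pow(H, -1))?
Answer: Rational(-7, 121622) ≈ -5.7555e-5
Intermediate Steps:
Pow(Add(Function('y')(14), Mul(-1, Mul(Add(166, -27), Add(91, 34)))), -1) = Pow(Add(Mul(6, Pow(14, -1)), Mul(-1, Mul(Add(166, -27), Add(91, 34)))), -1) = Pow(Add(Mul(6, Rational(1, 14)), Mul(-1, Mul(139, 125))), -1) = Pow(Add(Rational(3, 7), Mul(-1, 17375)), -1) = Pow(Add(Rational(3, 7), -17375), -1) = Pow(Rational(-121622, 7), -1) = Rational(-7, 121622)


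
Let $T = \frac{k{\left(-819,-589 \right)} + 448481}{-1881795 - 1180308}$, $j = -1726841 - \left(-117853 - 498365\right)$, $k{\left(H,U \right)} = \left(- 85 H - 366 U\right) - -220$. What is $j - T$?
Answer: $- \frac{1133613762093}{1020701} \approx -1.1106 \cdot 10^{6}$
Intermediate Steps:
$k{\left(H,U \right)} = 220 - 366 U - 85 H$ ($k{\left(H,U \right)} = \left(- 366 U - 85 H\right) + 220 = 220 - 366 U - 85 H$)
$j = -1110623$ ($j = -1726841 - -616218 = -1726841 + 616218 = -1110623$)
$T = - \frac{244630}{1020701}$ ($T = \frac{\left(220 - -215574 - -69615\right) + 448481}{-1881795 - 1180308} = \frac{\left(220 + 215574 + 69615\right) + 448481}{-3062103} = \left(285409 + 448481\right) \left(- \frac{1}{3062103}\right) = 733890 \left(- \frac{1}{3062103}\right) = - \frac{244630}{1020701} \approx -0.23967$)
$j - T = -1110623 - - \frac{244630}{1020701} = -1110623 + \frac{244630}{1020701} = - \frac{1133613762093}{1020701}$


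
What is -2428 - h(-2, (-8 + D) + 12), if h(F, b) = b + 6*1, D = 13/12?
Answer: -29269/12 ≈ -2439.1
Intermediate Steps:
D = 13/12 (D = 13*(1/12) = 13/12 ≈ 1.0833)
h(F, b) = 6 + b (h(F, b) = b + 6 = 6 + b)
-2428 - h(-2, (-8 + D) + 12) = -2428 - (6 + ((-8 + 13/12) + 12)) = -2428 - (6 + (-83/12 + 12)) = -2428 - (6 + 61/12) = -2428 - 1*133/12 = -2428 - 133/12 = -29269/12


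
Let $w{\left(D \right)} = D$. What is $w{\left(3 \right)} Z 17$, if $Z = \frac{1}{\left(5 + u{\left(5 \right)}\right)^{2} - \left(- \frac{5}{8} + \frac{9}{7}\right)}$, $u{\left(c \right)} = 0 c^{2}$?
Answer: $\frac{2856}{1363} \approx 2.0954$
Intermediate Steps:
$u{\left(c \right)} = 0$
$Z = \frac{56}{1363}$ ($Z = \frac{1}{\left(5 + 0\right)^{2} - \left(- \frac{5}{8} + \frac{9}{7}\right)} = \frac{1}{5^{2} - \frac{37}{56}} = \frac{1}{25 + \left(- \frac{9}{7} + \frac{5}{8}\right)} = \frac{1}{25 - \frac{37}{56}} = \frac{1}{\frac{1363}{56}} = \frac{56}{1363} \approx 0.041086$)
$w{\left(3 \right)} Z 17 = 3 \cdot \frac{56}{1363} \cdot 17 = \frac{168}{1363} \cdot 17 = \frac{2856}{1363}$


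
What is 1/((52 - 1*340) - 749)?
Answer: -1/1037 ≈ -0.00096432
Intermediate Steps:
1/((52 - 1*340) - 749) = 1/((52 - 340) - 749) = 1/(-288 - 749) = 1/(-1037) = -1/1037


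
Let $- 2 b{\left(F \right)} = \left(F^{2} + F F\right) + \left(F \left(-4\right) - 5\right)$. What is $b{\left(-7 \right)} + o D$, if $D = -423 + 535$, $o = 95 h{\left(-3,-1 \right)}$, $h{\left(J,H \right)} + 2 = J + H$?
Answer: $- \frac{127801}{2} \approx -63901.0$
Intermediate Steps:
$h{\left(J,H \right)} = -2 + H + J$ ($h{\left(J,H \right)} = -2 + \left(J + H\right) = -2 + \left(H + J\right) = -2 + H + J$)
$o = -570$ ($o = 95 \left(-2 - 1 - 3\right) = 95 \left(-6\right) = -570$)
$D = 112$
$b{\left(F \right)} = \frac{5}{2} - F^{2} + 2 F$ ($b{\left(F \right)} = - \frac{\left(F^{2} + F F\right) + \left(F \left(-4\right) - 5\right)}{2} = - \frac{\left(F^{2} + F^{2}\right) - \left(5 + 4 F\right)}{2} = - \frac{2 F^{2} - \left(5 + 4 F\right)}{2} = - \frac{-5 - 4 F + 2 F^{2}}{2} = \frac{5}{2} - F^{2} + 2 F$)
$b{\left(-7 \right)} + o D = \left(\frac{5}{2} - \left(-7\right)^{2} + 2 \left(-7\right)\right) - 63840 = \left(\frac{5}{2} - 49 - 14\right) - 63840 = - \frac{121}{2} - 63840 = - \frac{127801}{2}$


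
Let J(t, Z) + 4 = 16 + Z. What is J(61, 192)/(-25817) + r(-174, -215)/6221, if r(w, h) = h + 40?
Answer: -5787059/160607557 ≈ -0.036032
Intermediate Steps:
J(t, Z) = 12 + Z (J(t, Z) = -4 + (16 + Z) = 12 + Z)
r(w, h) = 40 + h
J(61, 192)/(-25817) + r(-174, -215)/6221 = (12 + 192)/(-25817) + (40 - 215)/6221 = 204*(-1/25817) - 175*1/6221 = -204/25817 - 175/6221 = -5787059/160607557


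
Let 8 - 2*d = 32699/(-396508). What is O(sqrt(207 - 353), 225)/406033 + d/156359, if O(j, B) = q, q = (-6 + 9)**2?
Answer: 2417196233875/50346138471292552 ≈ 4.8012e-5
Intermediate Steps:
d = 3204763/793016 (d = 4 - 32699/(2*(-396508)) = 4 - 32699*(-1)/(2*396508) = 4 - 1/2*(-32699/396508) = 4 + 32699/793016 = 3204763/793016 ≈ 4.0412)
q = 9 (q = 3**2 = 9)
O(j, B) = 9
O(sqrt(207 - 353), 225)/406033 + d/156359 = 9/406033 + (3204763/793016)/156359 = 9*(1/406033) + (3204763/793016)*(1/156359) = 9/406033 + 3204763/123995188744 = 2417196233875/50346138471292552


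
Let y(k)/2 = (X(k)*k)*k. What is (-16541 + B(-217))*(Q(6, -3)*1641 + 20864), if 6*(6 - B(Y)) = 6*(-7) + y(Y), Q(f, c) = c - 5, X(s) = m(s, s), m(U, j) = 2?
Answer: -1112142832/3 ≈ -3.7071e+8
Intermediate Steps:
X(s) = 2
Q(f, c) = -5 + c
y(k) = 4*k**2 (y(k) = 2*((2*k)*k) = 2*(2*k**2) = 4*k**2)
B(Y) = 13 - 2*Y**2/3 (B(Y) = 6 - (6*(-7) + 4*Y**2)/6 = 6 - (-42 + 4*Y**2)/6 = 6 + (7 - 2*Y**2/3) = 13 - 2*Y**2/3)
(-16541 + B(-217))*(Q(6, -3)*1641 + 20864) = (-16541 + (13 - 2/3*(-217)**2))*((-5 - 3)*1641 + 20864) = (-16541 + (13 - 2/3*47089))*(-8*1641 + 20864) = (-16541 + (13 - 94178/3))*(-13128 + 20864) = (-16541 - 94139/3)*7736 = -143762/3*7736 = -1112142832/3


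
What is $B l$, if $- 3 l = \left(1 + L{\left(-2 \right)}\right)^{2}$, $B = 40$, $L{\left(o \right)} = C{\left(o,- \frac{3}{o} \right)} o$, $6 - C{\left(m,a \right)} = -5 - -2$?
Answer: $- \frac{11560}{3} \approx -3853.3$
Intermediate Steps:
$C{\left(m,a \right)} = 9$ ($C{\left(m,a \right)} = 6 - \left(-5 - -2\right) = 6 - \left(-5 + 2\right) = 6 - -3 = 6 + 3 = 9$)
$L{\left(o \right)} = 9 o$
$l = - \frac{289}{3}$ ($l = - \frac{\left(1 + 9 \left(-2\right)\right)^{2}}{3} = - \frac{\left(1 - 18\right)^{2}}{3} = - \frac{\left(-17\right)^{2}}{3} = \left(- \frac{1}{3}\right) 289 = - \frac{289}{3} \approx -96.333$)
$B l = 40 \left(- \frac{289}{3}\right) = - \frac{11560}{3}$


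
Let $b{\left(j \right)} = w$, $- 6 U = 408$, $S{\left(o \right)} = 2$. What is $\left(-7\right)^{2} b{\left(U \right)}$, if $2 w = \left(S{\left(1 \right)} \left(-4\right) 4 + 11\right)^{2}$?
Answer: $\frac{21609}{2} \approx 10805.0$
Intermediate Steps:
$U = -68$ ($U = \left(- \frac{1}{6}\right) 408 = -68$)
$w = \frac{441}{2}$ ($w = \frac{\left(2 \left(-4\right) 4 + 11\right)^{2}}{2} = \frac{\left(\left(-8\right) 4 + 11\right)^{2}}{2} = \frac{\left(-32 + 11\right)^{2}}{2} = \frac{\left(-21\right)^{2}}{2} = \frac{1}{2} \cdot 441 = \frac{441}{2} \approx 220.5$)
$b{\left(j \right)} = \frac{441}{2}$
$\left(-7\right)^{2} b{\left(U \right)} = \left(-7\right)^{2} \cdot \frac{441}{2} = 49 \cdot \frac{441}{2} = \frac{21609}{2}$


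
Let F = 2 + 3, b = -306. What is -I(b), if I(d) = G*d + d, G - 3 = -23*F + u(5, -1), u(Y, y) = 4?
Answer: -32742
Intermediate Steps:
F = 5
G = -108 (G = 3 + (-23*5 + 4) = 3 + (-115 + 4) = 3 - 111 = -108)
I(d) = -107*d (I(d) = -108*d + d = -107*d)
-I(b) = -(-107)*(-306) = -1*32742 = -32742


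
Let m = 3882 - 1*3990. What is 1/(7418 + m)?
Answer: 1/7310 ≈ 0.00013680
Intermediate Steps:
m = -108 (m = 3882 - 3990 = -108)
1/(7418 + m) = 1/(7418 - 108) = 1/7310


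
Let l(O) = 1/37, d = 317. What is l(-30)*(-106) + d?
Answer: 11623/37 ≈ 314.14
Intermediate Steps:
l(O) = 1/37
l(-30)*(-106) + d = (1/37)*(-106) + 317 = -106/37 + 317 = 11623/37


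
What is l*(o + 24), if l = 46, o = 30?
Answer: 2484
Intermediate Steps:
l*(o + 24) = 46*(30 + 24) = 46*54 = 2484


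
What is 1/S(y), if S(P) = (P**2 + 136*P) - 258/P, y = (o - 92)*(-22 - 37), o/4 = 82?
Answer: 6962/1336593387873 ≈ 5.2088e-9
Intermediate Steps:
o = 328 (o = 4*82 = 328)
y = -13924 (y = (328 - 92)*(-22 - 37) = 236*(-59) = -13924)
S(P) = P**2 - 258/P + 136*P
1/S(y) = 1/((-258 + (-13924)**2*(136 - 13924))/(-13924)) = 1/(-(-258 + 193877776*(-13788))/13924) = 1/(-(-258 - 2673186775488)/13924) = 1/(-1/13924*(-2673186775746)) = 1/(1336593387873/6962) = 6962/1336593387873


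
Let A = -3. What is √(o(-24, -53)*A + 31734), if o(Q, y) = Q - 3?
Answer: 3*√3535 ≈ 178.37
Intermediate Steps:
o(Q, y) = -3 + Q
√(o(-24, -53)*A + 31734) = √((-3 - 24)*(-3) + 31734) = √(-27*(-3) + 31734) = √(81 + 31734) = √31815 = 3*√3535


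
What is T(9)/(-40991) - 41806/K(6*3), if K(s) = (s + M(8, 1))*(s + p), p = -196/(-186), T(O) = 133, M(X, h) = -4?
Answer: -79687292921/508452364 ≈ -156.73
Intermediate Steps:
p = 98/93 (p = -196*(-1/186) = 98/93 ≈ 1.0538)
K(s) = (-4 + s)*(98/93 + s) (K(s) = (s - 4)*(s + 98/93) = (-4 + s)*(98/93 + s))
T(9)/(-40991) - 41806/K(6*3) = 133/(-40991) - 41806/(-392/93 + (6*3)**2 - 548*3/31) = 133*(-1/40991) - 41806/(-392/93 + 18**2 - 274/93*18) = -133/40991 - 41806/(-392/93 + 324 - 1644/31) = -133/40991 - 41806/24808/93 = -133/40991 - 41806*93/24808 = -133/40991 - 1943979/12404 = -79687292921/508452364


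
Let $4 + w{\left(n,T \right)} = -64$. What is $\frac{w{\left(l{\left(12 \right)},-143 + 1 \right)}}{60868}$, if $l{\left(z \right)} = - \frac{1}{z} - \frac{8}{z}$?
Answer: $- \frac{17}{15217} \approx -0.0011172$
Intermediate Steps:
$l{\left(z \right)} = - \frac{9}{z}$
$w{\left(n,T \right)} = -68$ ($w{\left(n,T \right)} = -4 - 64 = -68$)
$\frac{w{\left(l{\left(12 \right)},-143 + 1 \right)}}{60868} = - \frac{68}{60868} = \left(-68\right) \frac{1}{60868} = - \frac{17}{15217}$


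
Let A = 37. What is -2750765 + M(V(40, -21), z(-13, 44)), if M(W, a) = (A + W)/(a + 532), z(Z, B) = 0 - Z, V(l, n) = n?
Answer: -1499166909/545 ≈ -2.7508e+6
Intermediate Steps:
z(Z, B) = -Z
M(W, a) = (37 + W)/(532 + a) (M(W, a) = (37 + W)/(a + 532) = (37 + W)/(532 + a))
-2750765 + M(V(40, -21), z(-13, 44)) = -2750765 + (37 - 21)/(532 - 1*(-13)) = -2750765 + 16/(532 + 13) = -2750765 + 16/545 = -1499166909/545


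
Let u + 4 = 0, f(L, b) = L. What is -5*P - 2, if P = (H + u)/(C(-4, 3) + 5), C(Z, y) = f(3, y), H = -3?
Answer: 19/8 ≈ 2.3750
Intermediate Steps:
C(Z, y) = 3
u = -4 (u = -4 + 0 = -4)
P = -7/8 (P = (-3 - 4)/(3 + 5) = -7/8 ≈ -0.87500)
-5*P - 2 = -5*(-7/8) - 2 = 35/8 - 2 = 19/8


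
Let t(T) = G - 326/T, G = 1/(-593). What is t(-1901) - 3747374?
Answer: -4224388287165/1127293 ≈ -3.7474e+6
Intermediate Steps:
G = -1/593 ≈ -0.0016863
t(T) = -1/593 - 326/T
t(-1901) - 3747374 = (1/593)*(-193318 - 1*(-1901))/(-1901) - 3747374 = (1/593)*(-1/1901)*(-193318 + 1901) - 3747374 = (1/593)*(-1/1901)*(-191417) - 3747374 = 191417/1127293 - 3747374 = -4224388287165/1127293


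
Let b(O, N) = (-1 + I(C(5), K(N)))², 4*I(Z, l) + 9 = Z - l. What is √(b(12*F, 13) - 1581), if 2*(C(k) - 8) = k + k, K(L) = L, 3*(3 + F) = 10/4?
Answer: I*√25127/4 ≈ 39.629*I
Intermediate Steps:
F = -13/6 (F = -3 + (10/4)/3 = -3 + (10*(¼))/3 = -3 + (⅓)*(5/2) = -3 + ⅚ = -13/6 ≈ -2.1667)
C(k) = 8 + k (C(k) = 8 + (k + k)/2 = 8 + (2*k)/2 = 8 + k)
I(Z, l) = -9/4 - l/4 + Z/4 (I(Z, l) = -9/4 + (Z - l)/4 = -9/4 + (-l/4 + Z/4) = -9/4 - l/4 + Z/4)
b(O, N) = N²/16 (b(O, N) = (-1 + (-9/4 - N/4 + (8 + 5)/4))² = (-1 + (-9/4 - N/4 + (¼)*13))² = (-1 + (-9/4 - N/4 + 13/4))² = (-1 + (1 - N/4))² = (-N/4)² = N²/16)
√(b(12*F, 13) - 1581) = √((1/16)*13² - 1581) = √((1/16)*169 - 1581) = √(169/16 - 1581) = √(-25127/16) = I*√25127/4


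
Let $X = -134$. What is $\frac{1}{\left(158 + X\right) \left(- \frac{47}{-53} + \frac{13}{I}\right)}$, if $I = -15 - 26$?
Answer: $\frac{2173}{29712} \approx 0.073135$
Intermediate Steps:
$I = -41$ ($I = -15 - 26 = -41$)
$\frac{1}{\left(158 + X\right) \left(- \frac{47}{-53} + \frac{13}{I}\right)} = \frac{1}{\left(158 - 134\right) \left(- \frac{47}{-53} + \frac{13}{-41}\right)} = \frac{1}{24 \left(\left(-47\right) \left(- \frac{1}{53}\right) + 13 \left(- \frac{1}{41}\right)\right)} = \frac{1}{24 \left(\frac{47}{53} - \frac{13}{41}\right)} = \frac{1}{24 \cdot \frac{1238}{2173}} = \frac{1}{\frac{29712}{2173}} = \frac{2173}{29712}$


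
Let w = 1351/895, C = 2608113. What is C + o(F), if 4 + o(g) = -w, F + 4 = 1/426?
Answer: 2334256204/895 ≈ 2.6081e+6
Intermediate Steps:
F = -1703/426 (F = -4 + 1/426 = -1703/426 ≈ -3.9977)
w = 1351/895 (w = 1351*(1/895) = 1351/895 ≈ 1.5095)
o(g) = -4931/895 (o(g) = -4 - 1*1351/895 = -4 - 1351/895 = -4931/895)
C + o(F) = 2608113 - 4931/895 = 2334256204/895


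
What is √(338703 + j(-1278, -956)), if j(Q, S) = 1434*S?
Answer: 3*I*√114689 ≈ 1016.0*I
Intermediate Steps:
√(338703 + j(-1278, -956)) = √(338703 + 1434*(-956)) = √(338703 - 1370904) = √(-1032201) = 3*I*√114689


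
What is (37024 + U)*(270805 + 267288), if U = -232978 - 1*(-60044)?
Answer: -73132219630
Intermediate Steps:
U = -172934 (U = -232978 + 60044 = -172934)
(37024 + U)*(270805 + 267288) = (37024 - 172934)*(270805 + 267288) = -135910*538093 = -73132219630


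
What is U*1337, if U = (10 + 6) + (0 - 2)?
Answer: 18718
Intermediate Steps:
U = 14 (U = 16 - 2 = 14)
U*1337 = 14*1337 = 18718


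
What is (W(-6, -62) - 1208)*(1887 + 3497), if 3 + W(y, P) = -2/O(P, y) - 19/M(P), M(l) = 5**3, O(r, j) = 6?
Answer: -2445988888/375 ≈ -6.5226e+6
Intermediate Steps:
M(l) = 125
W(y, P) = -1307/375 (W(y, P) = -3 + (-2/6 - 19/125) = -3 + (-2*1/6 - 19*1/125) = -3 + (-1/3 - 19/125) = -3 - 182/375 = -1307/375)
(W(-6, -62) - 1208)*(1887 + 3497) = (-1307/375 - 1208)*(1887 + 3497) = -454307/375*5384 = -2445988888/375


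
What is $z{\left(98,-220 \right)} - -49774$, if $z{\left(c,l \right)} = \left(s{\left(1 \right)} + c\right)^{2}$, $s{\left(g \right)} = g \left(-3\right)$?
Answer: $58799$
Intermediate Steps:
$s{\left(g \right)} = - 3 g$
$z{\left(c,l \right)} = \left(-3 + c\right)^{2}$ ($z{\left(c,l \right)} = \left(\left(-3\right) 1 + c\right)^{2} = \left(-3 + c\right)^{2}$)
$z{\left(98,-220 \right)} - -49774 = \left(-3 + 98\right)^{2} - -49774 = 95^{2} + 49774 = 9025 + 49774 = 58799$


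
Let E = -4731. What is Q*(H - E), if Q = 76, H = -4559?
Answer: 13072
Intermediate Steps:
Q*(H - E) = 76*(-4559 - 1*(-4731)) = 76*(-4559 + 4731) = 76*172 = 13072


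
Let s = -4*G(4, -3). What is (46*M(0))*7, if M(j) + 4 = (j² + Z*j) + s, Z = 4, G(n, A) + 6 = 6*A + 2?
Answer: 27048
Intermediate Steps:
G(n, A) = -4 + 6*A (G(n, A) = -6 + (6*A + 2) = -6 + (2 + 6*A) = -4 + 6*A)
s = 88 (s = -4*(-4 + 6*(-3)) = -4*(-4 - 18) = -4*(-22) = 88)
M(j) = 84 + j² + 4*j (M(j) = -4 + ((j² + 4*j) + 88) = -4 + (88 + j² + 4*j) = 84 + j² + 4*j)
(46*M(0))*7 = (46*(84 + 0² + 4*0))*7 = (46*(84 + 0 + 0))*7 = (46*84)*7 = 3864*7 = 27048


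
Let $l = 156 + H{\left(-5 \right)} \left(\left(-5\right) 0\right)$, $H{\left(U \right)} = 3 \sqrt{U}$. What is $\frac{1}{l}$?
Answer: $\frac{1}{156} \approx 0.0064103$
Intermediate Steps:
$l = 156$ ($l = 156 + 3 \sqrt{-5} \left(\left(-5\right) 0\right) = 156 + 3 i \sqrt{5} \cdot 0 = 156 + 0 = 156$)
$\frac{1}{l} = \frac{1}{156}$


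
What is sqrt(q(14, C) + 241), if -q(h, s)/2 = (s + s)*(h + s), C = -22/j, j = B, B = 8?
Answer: sqrt(1459)/2 ≈ 19.098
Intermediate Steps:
j = 8
C = -11/4 (C = -22/8 = -22*1/8 = -11/4 ≈ -2.7500)
q(h, s) = -4*s*(h + s) (q(h, s) = -2*(s + s)*(h + s) = -2*2*s*(h + s) = -4*s*(h + s))
sqrt(q(14, C) + 241) = sqrt(-4*(-11/4)*(14 - 11/4) + 241) = sqrt(-4*(-11/4)*45/4 + 241) = sqrt(495/4 + 241) = sqrt(1459/4) = sqrt(1459)/2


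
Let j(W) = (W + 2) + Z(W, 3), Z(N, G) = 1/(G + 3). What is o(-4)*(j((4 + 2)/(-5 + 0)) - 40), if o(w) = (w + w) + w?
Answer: 2342/5 ≈ 468.40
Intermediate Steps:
Z(N, G) = 1/(3 + G)
o(w) = 3*w (o(w) = 2*w + w = 3*w)
j(W) = 13/6 + W (j(W) = (W + 2) + 1/(3 + 3) = (2 + W) + 1/6 = (2 + W) + ⅙ = 13/6 + W)
o(-4)*(j((4 + 2)/(-5 + 0)) - 40) = (3*(-4))*((13/6 + (4 + 2)/(-5 + 0)) - 40) = -12*((13/6 + 6/(-5)) - 40) = -12*((13/6 + 6*(-⅕)) - 40) = -12*((13/6 - 6/5) - 40) = -12*(29/30 - 40) = -12*(-1171/30) = 2342/5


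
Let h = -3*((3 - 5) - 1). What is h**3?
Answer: 729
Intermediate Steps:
h = 9 (h = -3*(-2 - 1) = -3*(-3) = 9)
h**3 = 9**3 = 729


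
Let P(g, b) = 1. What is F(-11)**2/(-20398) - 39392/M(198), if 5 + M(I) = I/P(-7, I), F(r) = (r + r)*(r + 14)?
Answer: -402179362/1968407 ≈ -204.32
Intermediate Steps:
F(r) = 2*r*(14 + r) (F(r) = (2*r)*(14 + r) = 2*r*(14 + r))
M(I) = -5 + I (M(I) = -5 + I/1 = -5 + I*1 = -5 + I)
F(-11)**2/(-20398) - 39392/M(198) = (2*(-11)*(14 - 11))**2/(-20398) - 39392/(-5 + 198) = (2*(-11)*3)**2*(-1/20398) - 39392/193 = (-66)**2*(-1/20398) - 39392*1/193 = 4356*(-1/20398) - 39392/193 = -2178/10199 - 39392/193 = -402179362/1968407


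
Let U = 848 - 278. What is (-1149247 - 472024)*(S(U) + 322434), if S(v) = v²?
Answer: -1049503841514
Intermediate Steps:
U = 570
(-1149247 - 472024)*(S(U) + 322434) = (-1149247 - 472024)*(570² + 322434) = -1621271*(324900 + 322434) = -1621271*647334 = -1049503841514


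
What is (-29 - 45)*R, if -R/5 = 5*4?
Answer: 7400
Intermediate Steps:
R = -100 (R = -25*4 = -5*20 = -100)
(-29 - 45)*R = (-29 - 45)*(-100) = -74*(-100) = 7400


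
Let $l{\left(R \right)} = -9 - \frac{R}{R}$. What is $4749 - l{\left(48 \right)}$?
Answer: $4759$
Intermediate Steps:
$l{\left(R \right)} = -10$ ($l{\left(R \right)} = -9 - 1 = -10$)
$4749 - l{\left(48 \right)} = 4749 - -10 = 4749 + 10 = 4759$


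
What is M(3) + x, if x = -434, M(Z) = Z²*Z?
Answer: -407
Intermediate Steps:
M(Z) = Z³
M(3) + x = 3³ - 434 = 27 - 434 = -407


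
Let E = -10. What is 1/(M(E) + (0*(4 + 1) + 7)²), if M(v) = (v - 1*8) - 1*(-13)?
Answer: 1/44 ≈ 0.022727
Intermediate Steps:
M(v) = 5 + v (M(v) = (v - 8) + 13 = (-8 + v) + 13 = 5 + v)
1/(M(E) + (0*(4 + 1) + 7)²) = 1/((5 - 10) + (0*(4 + 1) + 7)²) = 1/(-5 + (0*5 + 7)²) = 1/(-5 + (0 + 7)²) = 1/(-5 + 7²) = 1/(-5 + 49) = 1/44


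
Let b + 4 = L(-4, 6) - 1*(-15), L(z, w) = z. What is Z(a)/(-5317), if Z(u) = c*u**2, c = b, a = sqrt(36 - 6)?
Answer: -210/5317 ≈ -0.039496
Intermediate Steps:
a = sqrt(30) ≈ 5.4772
b = 7 (b = -4 + (-4 - 1*(-15)) = -4 + (-4 + 15) = -4 + 11 = 7)
c = 7
Z(u) = 7*u**2
Z(a)/(-5317) = (7*(sqrt(30))**2)/(-5317) = (7*30)*(-1/5317) = 210*(-1/5317) = -210/5317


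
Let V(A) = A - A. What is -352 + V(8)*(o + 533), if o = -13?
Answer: -352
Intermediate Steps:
V(A) = 0
-352 + V(8)*(o + 533) = -352 + 0*(-13 + 533) = -352 + 0*520 = -352 + 0 = -352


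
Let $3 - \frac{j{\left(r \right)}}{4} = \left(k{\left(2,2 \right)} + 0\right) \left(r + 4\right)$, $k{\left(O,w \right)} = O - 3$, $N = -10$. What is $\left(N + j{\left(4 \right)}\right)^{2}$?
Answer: $1156$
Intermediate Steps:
$k{\left(O,w \right)} = -3 + O$
$j{\left(r \right)} = 28 + 4 r$ ($j{\left(r \right)} = 12 - 4 \left(\left(-3 + 2\right) + 0\right) \left(r + 4\right) = 12 - 4 \left(-1 + 0\right) \left(4 + r\right) = 12 - 4 \left(- (4 + r)\right) = 12 - 4 \left(-4 - r\right) = 12 + \left(16 + 4 r\right) = 28 + 4 r$)
$\left(N + j{\left(4 \right)}\right)^{2} = \left(-10 + \left(28 + 4 \cdot 4\right)\right)^{2} = \left(-10 + \left(28 + 16\right)\right)^{2} = \left(-10 + 44\right)^{2} = 34^{2} = 1156$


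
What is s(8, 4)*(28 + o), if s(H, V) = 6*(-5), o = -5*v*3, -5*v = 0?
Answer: -840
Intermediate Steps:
v = 0 (v = -⅕*0 = 0)
o = 0 (o = -5*0*3 = 0*3 = 0)
s(H, V) = -30
s(8, 4)*(28 + o) = -30*(28 + 0) = -30*28 = -840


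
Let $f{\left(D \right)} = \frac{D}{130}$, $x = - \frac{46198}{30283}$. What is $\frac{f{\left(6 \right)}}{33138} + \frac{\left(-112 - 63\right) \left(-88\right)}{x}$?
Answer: $- \frac{167420261985901}{16584851010} \approx -10095.0$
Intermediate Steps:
$x = - \frac{46198}{30283}$ ($x = \left(-46198\right) \frac{1}{30283} = - \frac{46198}{30283} \approx -1.5255$)
$f{\left(D \right)} = \frac{D}{130}$ ($f{\left(D \right)} = D \frac{1}{130} = \frac{D}{130}$)
$\frac{f{\left(6 \right)}}{33138} + \frac{\left(-112 - 63\right) \left(-88\right)}{x} = \frac{\frac{1}{130} \cdot 6}{33138} + \frac{\left(-112 - 63\right) \left(-88\right)}{- \frac{46198}{30283}} = \frac{3}{65} \cdot \frac{1}{33138} + \left(-175\right) \left(-88\right) \left(- \frac{30283}{46198}\right) = \frac{1}{717990} + 15400 \left(- \frac{30283}{46198}\right) = \frac{1}{717990} - \frac{233179100}{23099} = - \frac{167420261985901}{16584851010}$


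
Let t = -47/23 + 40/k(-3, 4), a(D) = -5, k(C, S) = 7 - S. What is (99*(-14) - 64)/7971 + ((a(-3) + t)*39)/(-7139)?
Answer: -283058032/1308814287 ≈ -0.21627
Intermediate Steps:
t = 779/69 (t = -47/23 + 40/(7 - 1*4) = -47*1/23 + 40/(7 - 4) = -47/23 + 40/3 = 779/69 ≈ 11.290)
(99*(-14) - 64)/7971 + ((a(-3) + t)*39)/(-7139) = (99*(-14) - 64)/7971 + ((-5 + 779/69)*39)/(-7139) = (-1386 - 64)*(1/7971) + ((434/69)*39)*(-1/7139) = -1450*1/7971 + (5642/23)*(-1/7139) = -1450/7971 - 5642/164197 = -283058032/1308814287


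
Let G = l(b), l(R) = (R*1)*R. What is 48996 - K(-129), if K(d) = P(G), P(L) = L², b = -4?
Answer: 48740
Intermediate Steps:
l(R) = R² (l(R) = R*R = R²)
G = 16 (G = (-4)² = 16)
K(d) = 256 (K(d) = 16² = 256)
48996 - K(-129) = 48996 - 1*256 = 48996 - 256 = 48740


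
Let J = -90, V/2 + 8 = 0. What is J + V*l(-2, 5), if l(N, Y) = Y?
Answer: -170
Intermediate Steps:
V = -16 (V = -16 + 2*0 = -16 + 0 = -16)
J + V*l(-2, 5) = -90 - 16*5 = -90 - 80 = -170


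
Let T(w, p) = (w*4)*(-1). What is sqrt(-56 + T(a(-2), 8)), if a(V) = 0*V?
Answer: 2*I*sqrt(14) ≈ 7.4833*I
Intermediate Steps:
a(V) = 0
T(w, p) = -4*w (T(w, p) = (4*w)*(-1) = -4*w)
sqrt(-56 + T(a(-2), 8)) = sqrt(-56 - 4*0) = sqrt(-56 + 0) = sqrt(-56) = 2*I*sqrt(14)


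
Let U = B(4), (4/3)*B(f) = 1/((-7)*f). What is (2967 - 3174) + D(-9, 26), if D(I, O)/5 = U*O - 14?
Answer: -15707/56 ≈ -280.48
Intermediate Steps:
B(f) = -3/(28*f) (B(f) = 3*(1/((-7)*f))/4 = 3*(-1/(7*f))/4 = -3/(28*f))
U = -3/112 (U = -3/28/4 = -3/28*1/4 = -3/112 ≈ -0.026786)
D(I, O) = -70 - 15*O/112 (D(I, O) = 5*(-3*O/112 - 14) = 5*(-14 - 3*O/112) = -70 - 15*O/112)
(2967 - 3174) + D(-9, 26) = (2967 - 3174) + (-70 - 15/112*26) = -207 + (-70 - 195/56) = -207 - 4115/56 = -15707/56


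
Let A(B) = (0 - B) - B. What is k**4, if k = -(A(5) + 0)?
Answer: 10000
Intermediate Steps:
A(B) = -2*B (A(B) = -B - B = -2*B)
k = 10 (k = -(-2*5 + 0) = -(-10 + 0) = -1*(-10) = 10)
k**4 = 10**4 = 10000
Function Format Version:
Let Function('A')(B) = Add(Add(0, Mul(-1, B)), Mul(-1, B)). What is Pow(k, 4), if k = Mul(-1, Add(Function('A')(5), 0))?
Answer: 10000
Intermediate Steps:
Function('A')(B) = Mul(-2, B) (Function('A')(B) = Add(Mul(-1, B), Mul(-1, B)) = Mul(-2, B))
k = 10 (k = Mul(-1, Add(Mul(-2, 5), 0)) = Mul(-1, Add(-10, 0)) = Mul(-1, -10) = 10)
Pow(k, 4) = Pow(10, 4) = 10000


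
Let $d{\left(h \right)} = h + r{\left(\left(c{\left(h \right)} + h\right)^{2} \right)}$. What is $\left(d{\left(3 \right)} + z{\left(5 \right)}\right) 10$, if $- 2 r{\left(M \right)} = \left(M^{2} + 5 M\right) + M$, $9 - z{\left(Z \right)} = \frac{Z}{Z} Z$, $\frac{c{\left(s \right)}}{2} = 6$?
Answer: $-259805$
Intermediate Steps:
$c{\left(s \right)} = 12$ ($c{\left(s \right)} = 2 \cdot 6 = 12$)
$z{\left(Z \right)} = 9 - Z$ ($z{\left(Z \right)} = 9 - \frac{Z}{Z} Z = 9 - 1 Z = 9 - Z$)
$r{\left(M \right)} = - 3 M - \frac{M^{2}}{2}$ ($r{\left(M \right)} = - \frac{\left(M^{2} + 5 M\right) + M}{2} = - \frac{M^{2} + 6 M}{2} = - 3 M - \frac{M^{2}}{2}$)
$d{\left(h \right)} = h - \frac{\left(12 + h\right)^{2} \left(6 + \left(12 + h\right)^{2}\right)}{2}$
$\left(d{\left(3 \right)} + z{\left(5 \right)}\right) 10 = \left(\left(3 - \frac{\left(12 + 3\right)^{2} \left(6 + \left(12 + 3\right)^{2}\right)}{2}\right) + \left(9 - 5\right)\right) 10 = \left(\left(3 - \frac{15^{2} \left(6 + 15^{2}\right)}{2}\right) + \left(9 - 5\right)\right) 10 = \left(\left(3 - \frac{225 \left(6 + 225\right)}{2}\right) + 4\right) 10 = \left(\left(3 - \frac{225}{2} \cdot 231\right) + 4\right) 10 = \left(\left(3 - \frac{51975}{2}\right) + 4\right) 10 = \left(- \frac{51969}{2} + 4\right) 10 = \left(- \frac{51961}{2}\right) 10 = -259805$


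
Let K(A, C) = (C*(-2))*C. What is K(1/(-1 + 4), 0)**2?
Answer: 0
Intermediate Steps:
K(A, C) = -2*C**2 (K(A, C) = (-2*C)*C = -2*C**2)
K(1/(-1 + 4), 0)**2 = (-2*0**2)**2 = (-2*0)**2 = 0**2 = 0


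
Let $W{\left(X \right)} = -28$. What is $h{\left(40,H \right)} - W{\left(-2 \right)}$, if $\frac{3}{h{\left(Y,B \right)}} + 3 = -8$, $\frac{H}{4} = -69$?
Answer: $\frac{305}{11} \approx 27.727$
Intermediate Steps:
$H = -276$ ($H = 4 \left(-69\right) = -276$)
$h{\left(Y,B \right)} = - \frac{3}{11}$ ($h{\left(Y,B \right)} = \frac{3}{-3 - 8} = \frac{3}{-11} = 3 \left(- \frac{1}{11}\right) = - \frac{3}{11}$)
$h{\left(40,H \right)} - W{\left(-2 \right)} = - \frac{3}{11} - -28 = - \frac{3}{11} + 28 = \frac{305}{11}$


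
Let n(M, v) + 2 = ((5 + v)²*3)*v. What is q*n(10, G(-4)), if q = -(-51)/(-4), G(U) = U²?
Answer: -539733/2 ≈ -2.6987e+5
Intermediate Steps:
n(M, v) = -2 + 3*v*(5 + v)² (n(M, v) = -2 + ((5 + v)²*3)*v = -2 + (3*(5 + v)²)*v = -2 + 3*v*(5 + v)²)
q = -51/4 (q = -(-51)*(-1)/4 = -1*51/4 = -51/4 ≈ -12.750)
q*n(10, G(-4)) = -51*(-2 + 3*(-4)²*(5 + (-4)²)²)/4 = -51*(-2 + 3*16*(5 + 16)²)/4 = -51*(-2 + 3*16*21²)/4 = -51*(-2 + 3*16*441)/4 = -51*(-2 + 21168)/4 = -51/4*21166 = -539733/2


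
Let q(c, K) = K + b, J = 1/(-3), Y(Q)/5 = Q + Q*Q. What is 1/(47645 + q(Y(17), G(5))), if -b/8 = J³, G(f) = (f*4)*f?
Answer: 27/1289123 ≈ 2.0944e-5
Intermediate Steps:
Y(Q) = 5*Q + 5*Q² (Y(Q) = 5*(Q + Q*Q) = 5*(Q + Q²) = 5*Q + 5*Q²)
G(f) = 4*f² (G(f) = (4*f)*f = 4*f²)
J = -⅓ ≈ -0.33333
b = 8/27 (b = -8*(-⅓)³ = -8*(-1/27) = 8/27 ≈ 0.29630)
q(c, K) = 8/27 + K (q(c, K) = K + 8/27 = 8/27 + K)
1/(47645 + q(Y(17), G(5))) = 1/(47645 + (8/27 + 4*5²)) = 1/(47645 + (8/27 + 4*25)) = 1/(47645 + (8/27 + 100)) = 1/(47645 + 2708/27) = 1/(1289123/27) = 27/1289123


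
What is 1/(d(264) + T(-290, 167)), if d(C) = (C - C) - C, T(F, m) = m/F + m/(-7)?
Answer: -2030/585519 ≈ -0.0034670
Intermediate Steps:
T(F, m) = -m/7 + m/F (T(F, m) = m/F + m*(-1/7) = m/F - m/7 = -m/7 + m/F)
d(C) = -C (d(C) = 0 - C = -C)
1/(d(264) + T(-290, 167)) = 1/(-1*264 + (-1/7*167 + 167/(-290))) = 1/(-264 + (-167/7 + 167*(-1/290))) = 1/(-264 + (-167/7 - 167/290)) = 1/(-264 - 49599/2030) = 1/(-585519/2030) = -2030/585519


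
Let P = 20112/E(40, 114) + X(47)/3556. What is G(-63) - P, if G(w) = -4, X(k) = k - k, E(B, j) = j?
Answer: -3428/19 ≈ -180.42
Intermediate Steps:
X(k) = 0
P = 3352/19 (P = 20112/114 + 0/3556 = 20112*(1/114) + 0*(1/3556) = 3352/19 + 0 = 3352/19 ≈ 176.42)
G(-63) - P = -4 - 1*3352/19 = -4 - 3352/19 = -3428/19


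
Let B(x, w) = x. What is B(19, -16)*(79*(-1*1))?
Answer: -1501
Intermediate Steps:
B(19, -16)*(79*(-1*1)) = 19*(79*(-1*1)) = 19*(79*(-1)) = 19*(-79) = -1501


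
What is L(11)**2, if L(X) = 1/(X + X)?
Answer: 1/484 ≈ 0.0020661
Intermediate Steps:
L(X) = 1/(2*X)
L(11)**2 = ((1/2)/11)**2 = ((1/2)*(1/11))**2 = (1/22)**2 = 1/484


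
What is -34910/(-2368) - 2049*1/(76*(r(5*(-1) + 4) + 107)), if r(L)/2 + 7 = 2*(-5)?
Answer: 23603581/1642208 ≈ 14.373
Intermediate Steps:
r(L) = -34 (r(L) = -14 + 2*(2*(-5)) = -14 + 2*(-10) = -14 - 20 = -34)
-34910/(-2368) - 2049*1/(76*(r(5*(-1) + 4) + 107)) = -34910/(-2368) - 2049*1/(76*(-34 + 107)) = -34910*(-1/2368) - 2049/(76*73) = 17455/1184 - 2049/5548 = 23603581/1642208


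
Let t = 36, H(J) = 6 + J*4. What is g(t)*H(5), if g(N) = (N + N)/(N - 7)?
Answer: 1872/29 ≈ 64.552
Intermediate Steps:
H(J) = 6 + 4*J
g(N) = 2*N/(-7 + N) (g(N) = (2*N)/(-7 + N) = 2*N/(-7 + N))
g(t)*H(5) = (2*36/(-7 + 36))*(6 + 4*5) = (2*36/29)*(6 + 20) = (2*36*(1/29))*26 = (72/29)*26 = 1872/29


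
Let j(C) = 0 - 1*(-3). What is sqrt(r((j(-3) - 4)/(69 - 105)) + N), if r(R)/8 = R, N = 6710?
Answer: 2*sqrt(15098)/3 ≈ 81.916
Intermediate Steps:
j(C) = 3 (j(C) = 0 + 3 = 3)
r(R) = 8*R
sqrt(r((j(-3) - 4)/(69 - 105)) + N) = sqrt(8*((3 - 4)/(69 - 105)) + 6710) = sqrt(8*(-1/(-36)) + 6710) = sqrt(8*(-1*(-1/36)) + 6710) = sqrt(8*(1/36) + 6710) = sqrt(2/9 + 6710) = sqrt(60392/9) = 2*sqrt(15098)/3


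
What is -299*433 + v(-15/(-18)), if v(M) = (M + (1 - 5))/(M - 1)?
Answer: -129448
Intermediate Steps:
v(M) = (-4 + M)/(-1 + M) (v(M) = (M - 4)/(-1 + M) = (-4 + M)/(-1 + M))
-299*433 + v(-15/(-18)) = -299*433 + (-4 - 15/(-18))/(-1 - 15/(-18)) = -129467 + (-4 - 15*(-1/18))/(-1 - 15*(-1/18)) = -129467 + (-4 + ⅚)/(-1 + ⅚) = -129467 - 19/6/(-⅙) = -129467 - 6*(-19/6) = -129467 + 19 = -129448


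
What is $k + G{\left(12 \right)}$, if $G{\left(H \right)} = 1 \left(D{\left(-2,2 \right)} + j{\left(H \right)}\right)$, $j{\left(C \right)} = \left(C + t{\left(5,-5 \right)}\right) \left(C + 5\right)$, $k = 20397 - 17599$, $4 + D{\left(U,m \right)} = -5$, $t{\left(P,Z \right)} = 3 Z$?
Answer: $2738$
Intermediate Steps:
$D{\left(U,m \right)} = -9$ ($D{\left(U,m \right)} = -4 - 5 = -9$)
$k = 2798$
$j{\left(C \right)} = \left(-15 + C\right) \left(5 + C\right)$ ($j{\left(C \right)} = \left(C + 3 \left(-5\right)\right) \left(C + 5\right) = \left(C - 15\right) \left(5 + C\right) = \left(-15 + C\right) \left(5 + C\right)$)
$G{\left(H \right)} = -84 + H^{2} - 10 H$ ($G{\left(H \right)} = 1 \left(-9 - \left(75 - H^{2} + 10 H\right)\right) = 1 \left(-84 + H^{2} - 10 H\right) = -84 + H^{2} - 10 H$)
$k + G{\left(12 \right)} = 2798 - \left(204 - 144\right) = 2798 - 60 = 2738$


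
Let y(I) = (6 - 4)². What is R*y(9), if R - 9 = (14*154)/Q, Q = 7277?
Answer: 270596/7277 ≈ 37.185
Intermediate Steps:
y(I) = 4 (y(I) = 2² = 4)
R = 67649/7277 (R = 9 + (14*154)/7277 = 9 + 2156*(1/7277) = 9 + 2156/7277 = 67649/7277 ≈ 9.2963)
R*y(9) = (67649/7277)*4 = 270596/7277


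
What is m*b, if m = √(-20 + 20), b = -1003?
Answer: 0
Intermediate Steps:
m = 0 (m = √0 = 0)
m*b = 0*(-1003) = 0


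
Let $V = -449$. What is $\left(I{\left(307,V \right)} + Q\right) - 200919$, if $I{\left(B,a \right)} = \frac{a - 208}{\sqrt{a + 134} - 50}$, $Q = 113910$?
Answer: $- \frac{48979497}{563} + \frac{1971 i \sqrt{35}}{2815} \approx -86997.0 + 4.1423 i$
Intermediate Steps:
$I{\left(B,a \right)} = \frac{-208 + a}{-50 + \sqrt{134 + a}}$ ($I{\left(B,a \right)} = \frac{-208 + a}{\sqrt{134 + a} - 50} = \frac{-208 + a}{-50 + \sqrt{134 + a}}$)
$\left(I{\left(307,V \right)} + Q\right) - 200919 = \left(\frac{-208 - 449}{-50 + \sqrt{134 - 449}} + 113910\right) - 200919 = \left(\frac{1}{-50 + \sqrt{-315}} \left(-657\right) + 113910\right) - 200919 = \left(\frac{1}{-50 + 3 i \sqrt{35}} \left(-657\right) + 113910\right) - 200919 = \left(- \frac{657}{-50 + 3 i \sqrt{35}} + 113910\right) - 200919 = \left(113910 - \frac{657}{-50 + 3 i \sqrt{35}}\right) - 200919 = -87009 - \frac{657}{-50 + 3 i \sqrt{35}}$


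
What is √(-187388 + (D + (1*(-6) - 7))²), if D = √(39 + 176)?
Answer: √(-187388 + (13 - √215)²) ≈ 432.88*I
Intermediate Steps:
D = √215 ≈ 14.663
√(-187388 + (D + (1*(-6) - 7))²) = √(-187388 + (√215 + (1*(-6) - 7))²) = √(-187388 + (√215 + (-6 - 7))²) = √(-187388 + (√215 - 13)²) = √(-187388 + (-13 + √215)²)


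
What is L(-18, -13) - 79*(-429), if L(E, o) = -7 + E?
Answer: 33866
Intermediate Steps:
L(-18, -13) - 79*(-429) = (-7 - 18) - 79*(-429) = -25 + 33891 = 33866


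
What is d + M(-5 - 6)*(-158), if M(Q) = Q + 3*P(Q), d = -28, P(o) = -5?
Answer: 4080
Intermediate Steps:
M(Q) = -15 + Q (M(Q) = Q + 3*(-5) = Q - 15 = -15 + Q)
d + M(-5 - 6)*(-158) = -28 + (-15 + (-5 - 6))*(-158) = -28 + (-15 - 11)*(-158) = -28 - 26*(-158) = -28 + 4108 = 4080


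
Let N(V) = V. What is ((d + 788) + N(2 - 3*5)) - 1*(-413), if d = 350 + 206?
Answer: 1744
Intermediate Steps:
d = 556
((d + 788) + N(2 - 3*5)) - 1*(-413) = ((556 + 788) + (2 - 3*5)) - 1*(-413) = (1344 + (2 - 15)) + 413 = (1344 - 13) + 413 = 1331 + 413 = 1744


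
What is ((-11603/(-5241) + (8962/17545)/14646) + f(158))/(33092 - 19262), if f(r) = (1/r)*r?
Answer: 240463875829/1034751910818450 ≈ 0.00023239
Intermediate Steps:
f(r) = 1 (f(r) = r/r = 1)
((-11603/(-5241) + (8962/17545)/14646) + f(158))/(33092 - 19262) = ((-11603/(-5241) + (8962/17545)/14646) + 1)/(33092 - 19262) = ((-11603*(-1/5241) + (8962*(1/17545))*(1/14646)) + 1)/13830 = ((11603/5241 + (8962/17545)*(1/14646)) + 1)*(1/13830) = ((11603/5241 + 4481/128482035) + 1)*(1/13830) = (165644504114/74819371715 + 1)*(1/13830) = (240463875829/74819371715)*(1/13830) = 240463875829/1034751910818450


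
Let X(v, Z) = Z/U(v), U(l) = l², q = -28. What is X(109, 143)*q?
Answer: -4004/11881 ≈ -0.33701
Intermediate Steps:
X(v, Z) = Z/v² (X(v, Z) = Z/(v²) = Z/v²)
X(109, 143)*q = (143/109²)*(-28) = (143*(1/11881))*(-28) = (143/11881)*(-28) = -4004/11881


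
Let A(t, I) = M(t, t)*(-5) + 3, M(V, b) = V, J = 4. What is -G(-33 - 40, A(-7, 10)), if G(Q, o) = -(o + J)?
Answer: 42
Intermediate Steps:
A(t, I) = 3 - 5*t (A(t, I) = t*(-5) + 3 = -5*t + 3 = 3 - 5*t)
G(Q, o) = -4 - o (G(Q, o) = -(o + 4) = -(4 + o) = -4 - o)
-G(-33 - 40, A(-7, 10)) = -(-4 - (3 - 5*(-7))) = -(-4 - (3 + 35)) = -(-4 - 1*38) = -(-4 - 38) = -1*(-42) = 42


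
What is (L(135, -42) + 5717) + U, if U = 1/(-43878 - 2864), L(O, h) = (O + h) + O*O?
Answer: 1123443969/46742 ≈ 24035.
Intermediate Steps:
L(O, h) = O + h + O**2 (L(O, h) = (O + h) + O**2 = O + h + O**2)
U = -1/46742 (U = 1/(-46742) = -1/46742 ≈ -2.1394e-5)
(L(135, -42) + 5717) + U = ((135 - 42 + 135**2) + 5717) - 1/46742 = ((135 - 42 + 18225) + 5717) - 1/46742 = (18318 + 5717) - 1/46742 = 24035 - 1/46742 = 1123443969/46742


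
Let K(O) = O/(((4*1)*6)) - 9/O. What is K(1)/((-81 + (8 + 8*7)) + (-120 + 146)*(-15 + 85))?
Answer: -215/43272 ≈ -0.0049686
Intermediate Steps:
K(O) = -9/O + O/24 (K(O) = O/((4*6)) - 9/O = O/24 - 9/O = -9/O + O/24)
K(1)/((-81 + (8 + 8*7)) + (-120 + 146)*(-15 + 85)) = (-9/1 + (1/24)*1)/((-81 + (8 + 8*7)) + (-120 + 146)*(-15 + 85)) = (-9*1 + 1/24)/((-81 + (8 + 56)) + 26*70) = (-9 + 1/24)/((-81 + 64) + 1820) = -215/(24*(-17 + 1820)) = -215/24/1803 = -215/24*1/1803 = -215/43272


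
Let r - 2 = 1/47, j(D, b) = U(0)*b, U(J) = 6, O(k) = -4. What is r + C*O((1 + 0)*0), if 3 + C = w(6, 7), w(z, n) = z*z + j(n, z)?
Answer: -12877/47 ≈ -273.98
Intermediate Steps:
j(D, b) = 6*b
r = 95/47 (r = 2 + 1/47 = 95/47 ≈ 2.0213)
w(z, n) = z² + 6*z (w(z, n) = z*z + 6*z = z² + 6*z)
C = 69 (C = -3 + 6*(6 + 6) = -3 + 6*12 = -3 + 72 = 69)
r + C*O((1 + 0)*0) = 95/47 + 69*(-4) = 95/47 - 276 = -12877/47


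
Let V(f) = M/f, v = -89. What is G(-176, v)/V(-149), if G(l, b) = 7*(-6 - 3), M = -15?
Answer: -3129/5 ≈ -625.80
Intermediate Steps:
V(f) = -15/f
G(l, b) = -63 (G(l, b) = 7*(-9) = -63)
G(-176, v)/V(-149) = -63/((-15/(-149))) = -63/((-15*(-1/149))) = -63/15/149 = -63*149/15 = -3129/5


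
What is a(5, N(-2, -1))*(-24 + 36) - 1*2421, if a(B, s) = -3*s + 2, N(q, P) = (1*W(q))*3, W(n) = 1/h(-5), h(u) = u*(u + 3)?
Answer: -12039/5 ≈ -2407.8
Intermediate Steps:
h(u) = u*(3 + u)
W(n) = 1/10 (W(n) = 1/(-5*(3 - 5)) = 1/(-5*(-2)) = 1/10)
N(q, P) = 3/10 (N(q, P) = (1*(1/10))*3 = (1/10)*3 = 3/10)
a(B, s) = 2 - 3*s
a(5, N(-2, -1))*(-24 + 36) - 1*2421 = (2 - 3*3/10)*(-24 + 36) - 1*2421 = (2 - 9/10)*12 - 2421 = (11/10)*12 - 2421 = 66/5 - 2421 = -12039/5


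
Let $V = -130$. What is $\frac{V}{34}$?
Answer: $- \frac{65}{17} \approx -3.8235$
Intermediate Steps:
$\frac{V}{34} = \frac{1}{34} \left(-130\right) = - \frac{65}{17}$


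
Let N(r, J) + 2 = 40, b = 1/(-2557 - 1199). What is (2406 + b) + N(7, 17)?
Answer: 9179663/3756 ≈ 2444.0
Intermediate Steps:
b = -1/3756 (b = 1/(-3756) = -1/3756 ≈ -0.00026624)
N(r, J) = 38 (N(r, J) = -2 + 40 = 38)
(2406 + b) + N(7, 17) = (2406 - 1/3756) + 38 = 9036935/3756 + 38 = 9179663/3756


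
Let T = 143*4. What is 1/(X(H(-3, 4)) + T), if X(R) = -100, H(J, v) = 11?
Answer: 1/472 ≈ 0.0021186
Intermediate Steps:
T = 572
1/(X(H(-3, 4)) + T) = 1/(-100 + 572) = 1/472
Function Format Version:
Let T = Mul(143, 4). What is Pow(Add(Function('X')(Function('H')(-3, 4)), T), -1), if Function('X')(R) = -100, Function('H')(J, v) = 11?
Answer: Rational(1, 472) ≈ 0.0021186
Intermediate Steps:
T = 572
Pow(Add(Function('X')(Function('H')(-3, 4)), T), -1) = Pow(Add(-100, 572), -1) = Pow(472, -1) = Rational(1, 472)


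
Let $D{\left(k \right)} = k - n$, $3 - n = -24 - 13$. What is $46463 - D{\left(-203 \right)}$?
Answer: $46706$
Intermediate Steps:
$n = 40$ ($n = 3 - \left(-24 - 13\right) = 3 - -37 = 3 + 37 = 40$)
$D{\left(k \right)} = -40 + k$ ($D{\left(k \right)} = k - 40 = -40 + k$)
$46463 - D{\left(-203 \right)} = 46463 - \left(-40 - 203\right) = 46463 - -243 = 46463 + 243 = 46706$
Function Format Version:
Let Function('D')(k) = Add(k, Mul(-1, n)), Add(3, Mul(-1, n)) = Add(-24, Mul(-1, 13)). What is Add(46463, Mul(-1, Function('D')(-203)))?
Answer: 46706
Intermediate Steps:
n = 40 (n = Add(3, Mul(-1, Add(-24, Mul(-1, 13)))) = Add(3, Mul(-1, Add(-24, -13))) = Add(3, Mul(-1, -37)) = Add(3, 37) = 40)
Function('D')(k) = Add(-40, k) (Function('D')(k) = Add(k, Mul(-1, 40)) = Add(k, -40) = Add(-40, k))
Add(46463, Mul(-1, Function('D')(-203))) = Add(46463, Mul(-1, Add(-40, -203))) = Add(46463, Mul(-1, -243)) = Add(46463, 243) = 46706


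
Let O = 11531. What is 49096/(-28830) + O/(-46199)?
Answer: -1300312417/665958585 ≈ -1.9525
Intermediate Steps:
49096/(-28830) + O/(-46199) = 49096/(-28830) + 11531/(-46199) = 49096*(-1/28830) + 11531*(-1/46199) = -24548/14415 - 11531/46199 = -1300312417/665958585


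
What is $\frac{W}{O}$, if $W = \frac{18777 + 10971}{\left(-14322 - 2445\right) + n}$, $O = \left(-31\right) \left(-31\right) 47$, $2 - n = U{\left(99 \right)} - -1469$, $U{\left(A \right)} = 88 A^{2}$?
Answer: $- \frac{4958}{6629928429} \approx -7.4782 \cdot 10^{-7}$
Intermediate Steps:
$n = -863955$ ($n = 2 - \left(88 \cdot 99^{2} - -1469\right) = 2 - \left(88 \cdot 9801 + 1469\right) = 2 - \left(862488 + 1469\right) = 2 - 863957 = -863955$)
$O = 45167$ ($O = 961 \cdot 47 = 45167$)
$W = - \frac{4958}{146787}$ ($W = \frac{18777 + 10971}{\left(-14322 - 2445\right) - 863955} = \frac{29748}{\left(-14322 - 2445\right) - 863955} = \frac{29748}{-16767 - 863955} = \frac{29748}{-880722} = 29748 \left(- \frac{1}{880722}\right) = - \frac{4958}{146787} \approx -0.033777$)
$\frac{W}{O} = - \frac{4958}{146787 \cdot 45167} = \left(- \frac{4958}{146787}\right) \frac{1}{45167} = - \frac{4958}{6629928429}$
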